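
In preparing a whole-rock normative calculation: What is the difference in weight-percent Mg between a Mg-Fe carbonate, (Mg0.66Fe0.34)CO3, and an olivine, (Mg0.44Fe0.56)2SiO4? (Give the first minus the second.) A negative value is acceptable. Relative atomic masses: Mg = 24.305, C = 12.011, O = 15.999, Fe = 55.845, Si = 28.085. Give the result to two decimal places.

4.73 percentage points

M((Mg0.66Fe0.34)CO3) = 95.037 g/mol, so wt% Mg = 16.041/95.037 × 100 = 16.88%.
M((Mg0.44Fe0.56)2SiO4) = 176.016 g/mol, so wt% Mg = 21.388/176.016 × 100 = 12.15%.
16.88 − 12.15 = 4.73 pp.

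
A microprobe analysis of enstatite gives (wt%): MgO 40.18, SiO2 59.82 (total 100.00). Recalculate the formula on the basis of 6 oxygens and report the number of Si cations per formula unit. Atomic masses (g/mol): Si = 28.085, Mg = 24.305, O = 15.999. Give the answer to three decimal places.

1.999 Si apfu

MgO: 40.18/40.304 = 0.99692 mol → 0.99692 mol Mg, 0.99692 mol O.
SiO2: 59.82/60.083 = 0.99562 mol → 0.99562 mol Si, 1.99124 mol O.
Total oxygen = 2.98816 mol. Normalization factor = 6/2.98816 = 2.00792.
Si per 6 O = 0.99562 × 2.00792 = 1.999.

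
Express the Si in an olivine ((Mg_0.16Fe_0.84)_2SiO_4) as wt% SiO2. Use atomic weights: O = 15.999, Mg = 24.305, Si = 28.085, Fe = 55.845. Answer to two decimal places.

Formula mass = 193.678 g/mol.
1 Si → 1.0000 mol SiO2 per formula unit; M(SiO2) = 60.083, so SiO2 mass = 60.083 g.
60.083/193.678 × 100 = 31.02 wt%.

31.02 wt%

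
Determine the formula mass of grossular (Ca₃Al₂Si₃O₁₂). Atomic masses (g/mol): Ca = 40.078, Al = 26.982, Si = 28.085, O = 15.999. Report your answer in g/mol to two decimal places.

450.44 g/mol

Ca: 3 × 40.078 = 120.2340
Al: 2 × 26.982 = 53.9640
Si: 3 × 28.085 = 84.2550
O: 12 × 15.999 = 191.9880
Summing the contributions gives the formula mass.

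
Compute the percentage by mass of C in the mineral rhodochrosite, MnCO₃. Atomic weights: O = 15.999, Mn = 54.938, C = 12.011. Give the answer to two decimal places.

10.45 weight percent

Molar mass of MnCO₃: 1·54.938 + 1·12.011 + 3·15.999 = 114.946 g/mol.
Mass of C per formula unit: 1 × 12.011 = 12.011 g.
Weight fraction C = 12.011 / 114.946 = 0.1045.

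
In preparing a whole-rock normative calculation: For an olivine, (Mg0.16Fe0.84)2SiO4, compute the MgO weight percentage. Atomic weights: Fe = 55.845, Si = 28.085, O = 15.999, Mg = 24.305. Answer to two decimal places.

6.66 wt%

Molar mass of (Mg0.16Fe0.84)2SiO4 = 0.32×24.305 + 1.68×55.845 + 1×28.085 + 4×15.999 = 193.678 g/mol.
Each formula unit contains 0.32 Mg, equivalent to 0.32/1 = 0.3200 mol MgO.
M(MgO) = 1×24.305 + 1×15.999 = 40.304 g/mol.
Mass of MgO per formula unit = 0.3200 × 40.304 = 12.897 g.
MgO wt% = 12.897 / 193.678 × 100 = 6.66%.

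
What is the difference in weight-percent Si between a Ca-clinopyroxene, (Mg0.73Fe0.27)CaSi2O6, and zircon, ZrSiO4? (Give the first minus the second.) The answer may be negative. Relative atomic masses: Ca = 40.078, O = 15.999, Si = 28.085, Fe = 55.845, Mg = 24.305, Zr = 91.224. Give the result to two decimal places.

9.64 percentage points

M((Mg0.73Fe0.27)CaSi2O6) = 225.063 g/mol, so wt% Si = 56.170/225.063 × 100 = 24.96%.
M(ZrSiO4) = 183.305 g/mol, so wt% Si = 28.085/183.305 × 100 = 15.32%.
24.96 − 15.32 = 9.64 pp.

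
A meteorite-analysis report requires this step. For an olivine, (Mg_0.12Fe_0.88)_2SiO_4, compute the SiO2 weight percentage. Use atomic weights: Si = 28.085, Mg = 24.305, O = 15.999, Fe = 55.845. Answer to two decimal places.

30.62 wt%

M((Mg_0.12Fe_0.88)_2SiO_4) = 196.201 g/mol; M(SiO2) = 60.083 g/mol.
Moles SiO2 per formula unit = 1 Si ÷ 1 = 1.0000.
SiO2 fraction = (1.0000 × 60.083) / 196.201 = 60.083/196.201 = 0.3062.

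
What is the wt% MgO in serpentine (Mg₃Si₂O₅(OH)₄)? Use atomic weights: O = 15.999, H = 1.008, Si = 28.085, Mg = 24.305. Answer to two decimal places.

Formula mass = 277.108 g/mol.
3 Mg → 3.0000 mol MgO per formula unit; M(MgO) = 40.304, so MgO mass = 120.912 g.
120.912/277.108 × 100 = 43.63 wt%.

43.63 wt%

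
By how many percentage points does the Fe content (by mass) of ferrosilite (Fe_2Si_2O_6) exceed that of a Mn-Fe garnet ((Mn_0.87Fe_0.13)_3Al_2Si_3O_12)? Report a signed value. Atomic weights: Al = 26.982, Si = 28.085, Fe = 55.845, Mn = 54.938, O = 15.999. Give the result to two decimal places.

M(Fe_2Si_2O_6) = 263.854 g/mol, so wt% Fe = 111.690/263.854 × 100 = 42.33%.
M((Mn_0.87Fe_0.13)_3Al_2Si_3O_12) = 495.375 g/mol, so wt% Fe = 21.780/495.375 × 100 = 4.40%.
42.33 − 4.40 = 37.93 pp.

37.93 percentage points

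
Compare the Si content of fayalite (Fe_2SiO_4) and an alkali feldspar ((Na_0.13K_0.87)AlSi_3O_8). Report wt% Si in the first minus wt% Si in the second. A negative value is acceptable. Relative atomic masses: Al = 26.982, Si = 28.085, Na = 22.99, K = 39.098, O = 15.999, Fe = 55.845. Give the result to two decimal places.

First mineral: 28.085 g Si in 203.771 g formula = 13.78 wt% Si.
Second mineral: 84.255 g Si in 276.233 g formula = 30.50 wt% Si.
13.78% − 30.50% gives a difference of -16.72 percentage points.

-16.72 percentage points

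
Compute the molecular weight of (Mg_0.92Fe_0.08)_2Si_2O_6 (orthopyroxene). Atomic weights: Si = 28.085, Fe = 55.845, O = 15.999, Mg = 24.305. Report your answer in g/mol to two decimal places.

205.82 g/mol

The formula mass is the sum 1.84×24.305 + 0.16×55.845 + 2×28.085 + 6×15.999.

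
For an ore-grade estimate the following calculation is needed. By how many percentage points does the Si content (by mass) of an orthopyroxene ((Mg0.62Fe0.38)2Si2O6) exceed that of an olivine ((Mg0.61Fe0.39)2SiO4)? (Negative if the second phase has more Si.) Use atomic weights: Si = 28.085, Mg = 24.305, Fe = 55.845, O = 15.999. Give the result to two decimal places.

8.00 percentage points

First mineral: 56.170 g Si in 224.744 g formula = 24.99 wt% Si.
Second mineral: 28.085 g Si in 165.292 g formula = 16.99 wt% Si.
24.99% − 16.99% gives a difference of 8.00 percentage points.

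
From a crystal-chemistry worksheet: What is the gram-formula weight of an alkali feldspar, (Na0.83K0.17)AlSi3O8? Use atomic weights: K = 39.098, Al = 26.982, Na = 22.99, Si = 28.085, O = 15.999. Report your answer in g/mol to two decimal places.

M = 0.83(22.99) + 0.17(39.098) + 1(26.982) + 3(28.085) + 8(15.999)

264.96 g/mol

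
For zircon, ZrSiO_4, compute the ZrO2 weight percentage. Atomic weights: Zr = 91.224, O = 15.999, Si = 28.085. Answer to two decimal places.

Formula mass = 183.305 g/mol.
1 Zr → 1.0000 mol ZrO2 per formula unit; M(ZrO2) = 123.222, so ZrO2 mass = 123.222 g.
123.222/183.305 × 100 = 67.22 wt%.

67.22 wt%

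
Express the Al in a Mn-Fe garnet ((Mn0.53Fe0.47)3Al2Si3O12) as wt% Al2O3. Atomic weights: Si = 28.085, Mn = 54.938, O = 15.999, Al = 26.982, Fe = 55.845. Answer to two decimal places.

Molar mass of (Mn0.53Fe0.47)3Al2Si3O12 = 1.59·54.938 + 1.41·55.845 + 2·26.982 + 3·28.085 + 12·15.999 = 496.300 g/mol.
Each formula unit contains 2 Al, equivalent to 2/2 = 1.0000 mol Al2O3.
M(Al2O3) = 2×26.982 + 3×15.999 = 101.961 g/mol.
Mass of Al2O3 per formula unit = 1.0000 × 101.961 = 101.961 g.
Al2O3 wt% = 101.961 / 496.300 × 100 = 20.54%.

20.54 wt%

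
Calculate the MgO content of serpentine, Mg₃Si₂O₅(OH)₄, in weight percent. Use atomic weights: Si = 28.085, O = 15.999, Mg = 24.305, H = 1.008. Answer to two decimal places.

M(Mg₃Si₂O₅(OH)₄) = 277.108 g/mol; M(MgO) = 40.304 g/mol.
Moles MgO per formula unit = 3 Mg ÷ 1 = 3.0000.
MgO fraction = (3.0000 × 40.304) / 277.108 = 120.912/277.108 = 0.4363.

43.63 wt%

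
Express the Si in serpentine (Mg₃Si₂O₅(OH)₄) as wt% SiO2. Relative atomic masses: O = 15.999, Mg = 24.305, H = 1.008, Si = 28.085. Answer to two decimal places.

43.36 wt%

M(Mg₃Si₂O₅(OH)₄) = 277.108 g/mol; M(SiO2) = 60.083 g/mol.
Moles SiO2 per formula unit = 2 Si ÷ 1 = 2.0000.
SiO2 fraction = (2.0000 × 60.083) / 277.108 = 120.166/277.108 = 0.4336.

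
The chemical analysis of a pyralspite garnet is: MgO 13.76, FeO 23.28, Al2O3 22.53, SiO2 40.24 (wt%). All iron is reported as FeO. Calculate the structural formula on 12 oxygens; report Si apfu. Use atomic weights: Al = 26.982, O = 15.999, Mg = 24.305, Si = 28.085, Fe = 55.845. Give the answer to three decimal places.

13.76 wt% MgO ÷ 40.304 g/mol = 0.34141 mol, giving 0.34141 Mg and 0.34141 O.
23.28 wt% FeO ÷ 71.844 g/mol = 0.32404 mol, giving 0.32404 Fe and 0.32404 O.
22.53 wt% Al2O3 ÷ 101.961 g/mol = 0.22097 mol, giving 0.44194 Al and 0.66291 O.
40.24 wt% SiO2 ÷ 60.083 g/mol = 0.66974 mol, giving 0.66974 Si and 1.33948 O.
Oxygen sums to 2.66784; scaling by 12/2.66784 = 4.49802 puts the formula on 12 O.
Si: 0.66974 × 4.49802 = 3.013 atoms per formula unit.

3.013 Si apfu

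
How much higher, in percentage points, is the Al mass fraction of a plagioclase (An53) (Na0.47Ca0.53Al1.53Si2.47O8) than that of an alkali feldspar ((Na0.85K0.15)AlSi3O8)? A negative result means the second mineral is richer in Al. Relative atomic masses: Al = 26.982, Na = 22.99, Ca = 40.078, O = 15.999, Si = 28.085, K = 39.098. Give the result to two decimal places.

M(Na0.47Ca0.53Al1.53Si2.47O8) = 270.691 g/mol, so wt% Al = 41.282/270.691 × 100 = 15.25%.
M((Na0.85K0.15)AlSi3O8) = 264.635 g/mol, so wt% Al = 26.982/264.635 × 100 = 10.20%.
15.25 − 10.20 = 5.05 pp.

5.05 percentage points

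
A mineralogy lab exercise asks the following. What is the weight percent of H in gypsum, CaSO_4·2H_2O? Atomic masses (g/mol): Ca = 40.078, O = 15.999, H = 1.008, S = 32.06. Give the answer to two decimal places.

2.34 mass %

Formula mass = 1×40.078 + 1×32.06 + 6×15.999 + 4×1.008 = 172.164 g/mol, of which 4.032 g is H.
So H makes up 4.032/172.164 = 0.0234 of the mass, i.e. 2.34%.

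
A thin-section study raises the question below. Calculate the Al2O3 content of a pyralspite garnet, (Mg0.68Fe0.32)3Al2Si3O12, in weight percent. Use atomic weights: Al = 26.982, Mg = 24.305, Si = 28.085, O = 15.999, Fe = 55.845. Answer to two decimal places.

23.53 wt%

M((Mg0.68Fe0.32)3Al2Si3O12) = 433.400 g/mol; M(Al2O3) = 101.961 g/mol.
Moles Al2O3 per formula unit = 2 Al ÷ 2 = 1.0000.
Al2O3 fraction = (1.0000 × 101.961) / 433.400 = 101.961/433.400 = 0.2353.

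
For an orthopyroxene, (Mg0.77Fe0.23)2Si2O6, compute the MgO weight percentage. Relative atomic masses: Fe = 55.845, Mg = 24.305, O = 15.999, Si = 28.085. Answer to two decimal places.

Molar mass of (Mg0.77Fe0.23)2Si2O6 = 1.54·24.305 + 0.46·55.845 + 2·28.085 + 6·15.999 = 215.282 g/mol.
Each formula unit contains 1.54 Mg, equivalent to 1.54/1 = 1.5400 mol MgO.
M(MgO) = 1×24.305 + 1×15.999 = 40.304 g/mol.
Mass of MgO per formula unit = 1.5400 × 40.304 = 62.068 g.
MgO wt% = 62.068 / 215.282 × 100 = 28.83%.

28.83 wt%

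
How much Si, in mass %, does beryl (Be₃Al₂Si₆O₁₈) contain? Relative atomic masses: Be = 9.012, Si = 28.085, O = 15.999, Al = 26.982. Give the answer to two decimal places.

31.35 mass %

Formula mass = 3×9.012 + 2×26.982 + 6×28.085 + 18×15.999 = 537.492 g/mol, of which 168.510 g is Si.
So Si makes up 168.510/537.492 = 0.3135 of the mass, i.e. 31.35%.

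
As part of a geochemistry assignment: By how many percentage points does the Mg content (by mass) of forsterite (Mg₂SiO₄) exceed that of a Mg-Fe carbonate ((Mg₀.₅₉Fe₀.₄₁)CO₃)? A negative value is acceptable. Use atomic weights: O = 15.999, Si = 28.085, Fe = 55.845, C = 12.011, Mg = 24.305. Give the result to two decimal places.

19.80 percentage points

Mg in Mg₂SiO₄: molar mass 140.691 g/mol; 2×24.305 = 48.610 g → 34.55 wt%.
Mg in (Mg₀.₅₉Fe₀.₄₁)CO₃: molar mass 97.244 g/mol; 0.59×24.305 = 14.340 g → 14.75 wt%.
Difference = 34.55 − 14.75 = 19.80 percentage points.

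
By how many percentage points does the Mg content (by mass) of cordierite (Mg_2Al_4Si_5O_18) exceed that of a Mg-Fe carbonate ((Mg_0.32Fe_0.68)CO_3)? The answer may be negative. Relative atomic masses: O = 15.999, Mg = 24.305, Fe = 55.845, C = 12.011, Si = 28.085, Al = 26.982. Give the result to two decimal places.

First mineral: 48.610 g Mg in 584.945 g formula = 8.31 wt% Mg.
Second mineral: 7.778 g Mg in 105.760 g formula = 7.35 wt% Mg.
8.31% − 7.35% gives a difference of 0.96 percentage points.

0.96 percentage points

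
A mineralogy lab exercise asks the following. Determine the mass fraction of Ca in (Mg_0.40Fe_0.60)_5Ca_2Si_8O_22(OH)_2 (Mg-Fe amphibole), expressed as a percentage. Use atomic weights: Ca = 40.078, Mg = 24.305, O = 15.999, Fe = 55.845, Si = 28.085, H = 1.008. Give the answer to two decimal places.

Molar mass of (Mg_0.40Fe_0.60)_5Ca_2Si_8O_22(OH)_2: 2*24.305 + 3*55.845 + 2*40.078 + 8*28.085 + 24*15.999 + 2*1.008 = 906.973 g/mol.
Mass of Ca per formula unit: 2 × 40.078 = 80.156 g.
Weight fraction Ca = 80.156 / 906.973 = 0.0884.

8.84 wt%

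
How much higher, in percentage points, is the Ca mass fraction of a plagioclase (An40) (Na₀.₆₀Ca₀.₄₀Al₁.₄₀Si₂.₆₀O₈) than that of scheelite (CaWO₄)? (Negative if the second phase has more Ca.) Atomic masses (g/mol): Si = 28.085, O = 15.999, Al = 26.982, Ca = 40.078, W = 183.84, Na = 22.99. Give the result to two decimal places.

-7.95 percentage points

First mineral: 16.031 g Ca in 268.613 g formula = 5.97 wt% Ca.
Second mineral: 40.078 g Ca in 287.914 g formula = 13.92 wt% Ca.
5.97% − 13.92% gives a difference of -7.95 percentage points.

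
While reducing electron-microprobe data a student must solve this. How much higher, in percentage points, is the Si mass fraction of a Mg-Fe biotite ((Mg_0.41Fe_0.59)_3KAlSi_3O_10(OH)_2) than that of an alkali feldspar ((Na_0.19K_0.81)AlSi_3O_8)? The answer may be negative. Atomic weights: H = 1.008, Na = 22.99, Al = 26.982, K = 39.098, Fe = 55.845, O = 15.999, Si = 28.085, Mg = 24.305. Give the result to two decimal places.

-12.80 percentage points

M((Mg_0.41Fe_0.59)_3KAlSi_3O_10(OH)_2) = 473.080 g/mol, so wt% Si = 84.255/473.080 × 100 = 17.81%.
M((Na_0.19K_0.81)AlSi_3O_8) = 275.266 g/mol, so wt% Si = 84.255/275.266 × 100 = 30.61%.
17.81 − 30.61 = -12.80 pp.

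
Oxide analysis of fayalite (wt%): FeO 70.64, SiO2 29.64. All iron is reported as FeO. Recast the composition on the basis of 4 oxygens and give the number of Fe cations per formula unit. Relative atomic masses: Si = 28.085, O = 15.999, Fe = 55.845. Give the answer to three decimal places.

70.64 wt% FeO ÷ 71.844 g/mol = 0.98324 mol, giving 0.98324 Fe and 0.98324 O.
29.64 wt% SiO2 ÷ 60.083 g/mol = 0.49332 mol, giving 0.49332 Si and 0.98664 O.
Oxygen sums to 1.96988; scaling by 4/1.96988 = 2.03058 puts the formula on 4 O.
Fe: 0.98324 × 2.03058 = 1.997 atoms per formula unit.

1.997 Fe apfu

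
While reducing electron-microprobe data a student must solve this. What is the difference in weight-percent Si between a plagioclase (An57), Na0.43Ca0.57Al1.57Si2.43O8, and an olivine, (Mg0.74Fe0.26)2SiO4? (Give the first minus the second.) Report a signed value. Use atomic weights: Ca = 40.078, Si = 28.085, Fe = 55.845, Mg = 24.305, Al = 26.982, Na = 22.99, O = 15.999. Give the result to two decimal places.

7.27 percentage points

Si in Na0.43Ca0.57Al1.57Si2.43O8: molar mass 271.330 g/mol; 2.43×28.085 = 68.247 g → 25.15 wt%.
Si in (Mg0.74Fe0.26)2SiO4: molar mass 157.092 g/mol; 1×28.085 = 28.085 g → 17.88 wt%.
Difference = 25.15 − 17.88 = 7.27 percentage points.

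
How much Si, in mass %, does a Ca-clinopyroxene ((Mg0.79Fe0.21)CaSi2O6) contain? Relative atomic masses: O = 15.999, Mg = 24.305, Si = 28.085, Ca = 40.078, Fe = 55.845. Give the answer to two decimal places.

Formula mass = 0.79×24.305 + 0.21×55.845 + 1×40.078 + 2×28.085 + 6×15.999 = 223.170 g/mol, of which 56.170 g is Si.
So Si makes up 56.170/223.170 = 0.2517 of the mass, i.e. 25.17%.

25.17 mass %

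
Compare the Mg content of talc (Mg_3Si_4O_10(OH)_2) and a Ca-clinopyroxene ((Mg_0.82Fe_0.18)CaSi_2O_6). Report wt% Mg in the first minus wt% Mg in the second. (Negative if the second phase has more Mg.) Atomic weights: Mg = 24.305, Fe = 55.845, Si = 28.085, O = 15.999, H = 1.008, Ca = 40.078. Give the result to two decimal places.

10.26 percentage points

M(Mg_3Si_4O_10(OH)_2) = 379.259 g/mol, so wt% Mg = 72.915/379.259 × 100 = 19.23%.
M((Mg_0.82Fe_0.18)CaSi_2O_6) = 222.224 g/mol, so wt% Mg = 19.930/222.224 × 100 = 8.97%.
19.23 − 8.97 = 10.26 pp.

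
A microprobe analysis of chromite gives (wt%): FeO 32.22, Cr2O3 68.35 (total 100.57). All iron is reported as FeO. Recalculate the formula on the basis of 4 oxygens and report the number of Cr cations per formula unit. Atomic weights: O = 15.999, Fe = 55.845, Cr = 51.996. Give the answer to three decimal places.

32.22 wt% FeO ÷ 71.844 g/mol = 0.44847 mol, giving 0.44847 Fe and 0.44847 O.
68.35 wt% Cr2O3 ÷ 151.989 g/mol = 0.44970 mol, giving 0.89940 Cr and 1.34910 O.
Oxygen sums to 1.79757; scaling by 4/1.79757 = 2.22523 puts the formula on 4 O.
Cr: 0.89940 × 2.22523 = 2.001 atoms per formula unit.

2.001 Cr apfu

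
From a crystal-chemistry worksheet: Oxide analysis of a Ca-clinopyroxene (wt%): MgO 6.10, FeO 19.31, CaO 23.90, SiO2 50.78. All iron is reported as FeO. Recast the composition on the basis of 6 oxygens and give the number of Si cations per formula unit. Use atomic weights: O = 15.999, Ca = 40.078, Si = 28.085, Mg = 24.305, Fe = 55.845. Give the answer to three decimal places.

MgO (M=40.304): mol = 0.15135; Mg = 0.15135, O = 0.15135.
FeO (M=71.844): mol = 0.26878; Fe = 0.26878, O = 0.26878.
CaO (M=56.077): mol = 0.42620; Ca = 0.42620, O = 0.42620.
SiO2 (M=60.083): mol = 0.84516; Si = 0.84516, O = 1.69032.
ΣO = 2.53665; factor = 6/ΣO = 2.36532.
Si apfu = 0.84516 × 2.36532 = 1.999.

1.999 Si apfu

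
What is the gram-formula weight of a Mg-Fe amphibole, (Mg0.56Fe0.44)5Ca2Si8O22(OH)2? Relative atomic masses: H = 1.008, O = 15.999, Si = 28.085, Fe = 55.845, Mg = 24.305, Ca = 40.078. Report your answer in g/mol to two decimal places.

M = 2.80×24.305 + 2.20×55.845 + 2×40.078 + 8×28.085 + 24×15.999 + 2×1.008

881.74 g/mol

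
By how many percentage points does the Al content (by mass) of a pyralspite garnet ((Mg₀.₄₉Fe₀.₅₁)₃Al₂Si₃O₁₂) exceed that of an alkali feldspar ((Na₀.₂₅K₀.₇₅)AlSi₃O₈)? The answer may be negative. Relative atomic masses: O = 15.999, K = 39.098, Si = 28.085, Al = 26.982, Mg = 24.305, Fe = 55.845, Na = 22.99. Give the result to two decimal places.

Al in (Mg₀.₄₉Fe₀.₅₁)₃Al₂Si₃O₁₂: molar mass 451.378 g/mol; 2×26.982 = 53.964 g → 11.96 wt%.
Al in (Na₀.₂₅K₀.₇₅)AlSi₃O₈: molar mass 274.300 g/mol; 1×26.982 = 26.982 g → 9.84 wt%.
Difference = 11.96 − 9.84 = 2.12 percentage points.

2.12 percentage points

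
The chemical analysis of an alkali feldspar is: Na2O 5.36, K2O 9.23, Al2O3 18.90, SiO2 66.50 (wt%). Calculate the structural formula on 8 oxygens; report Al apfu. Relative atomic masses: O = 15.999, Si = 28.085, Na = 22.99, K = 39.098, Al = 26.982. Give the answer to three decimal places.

1.004 Al apfu

Na2O (M=61.979): mol = 0.08648; Na = 0.17296, O = 0.08648.
K2O (M=94.195): mol = 0.09799; K = 0.19598, O = 0.09799.
Al2O3 (M=101.961): mol = 0.18536; Al = 0.37072, O = 0.55608.
SiO2 (M=60.083): mol = 1.10680; Si = 1.10680, O = 2.21360.
ΣO = 2.95415; factor = 8/ΣO = 2.70805.
Al apfu = 0.37072 × 2.70805 = 1.004.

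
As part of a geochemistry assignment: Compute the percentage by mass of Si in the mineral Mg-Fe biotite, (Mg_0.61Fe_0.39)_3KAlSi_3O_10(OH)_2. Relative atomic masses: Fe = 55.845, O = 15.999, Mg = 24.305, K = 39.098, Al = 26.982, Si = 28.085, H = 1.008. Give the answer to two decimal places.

M((Mg_0.61Fe_0.39)_3KAlSi_3O_10(OH)_2) = 454.156 g/mol.
Si contributes 3 × 28.085 = 84.255 g per mole.
84.255/454.156 = 0.1855 → 18.55%.

18.55 weight percent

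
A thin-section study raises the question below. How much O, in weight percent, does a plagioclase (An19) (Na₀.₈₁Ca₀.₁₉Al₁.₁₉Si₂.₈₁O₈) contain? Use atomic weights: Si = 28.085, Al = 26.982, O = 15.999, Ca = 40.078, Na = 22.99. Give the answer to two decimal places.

Formula mass = 0.81×22.99 + 0.19×40.078 + 1.19×26.982 + 2.81×28.085 + 8×15.999 = 265.256 g/mol, of which 127.992 g is O.
So O makes up 127.992/265.256 = 0.4825 of the mass, i.e. 48.25%.

48.25 weight percent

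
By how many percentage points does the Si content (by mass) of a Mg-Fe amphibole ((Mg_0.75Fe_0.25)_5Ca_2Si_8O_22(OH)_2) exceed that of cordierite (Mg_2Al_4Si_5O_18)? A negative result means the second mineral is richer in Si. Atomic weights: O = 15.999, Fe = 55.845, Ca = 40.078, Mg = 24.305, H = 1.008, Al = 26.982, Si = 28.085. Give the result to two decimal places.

First mineral: 224.680 g Si in 851.778 g formula = 26.38 wt% Si.
Second mineral: 140.425 g Si in 584.945 g formula = 24.01 wt% Si.
26.38% − 24.01% gives a difference of 2.37 percentage points.

2.37 percentage points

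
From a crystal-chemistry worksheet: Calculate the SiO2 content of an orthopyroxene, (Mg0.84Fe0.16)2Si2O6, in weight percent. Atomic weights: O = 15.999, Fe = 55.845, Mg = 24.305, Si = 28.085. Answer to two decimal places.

56.99 wt%

M((Mg0.84Fe0.16)2Si2O6) = 210.867 g/mol; M(SiO2) = 60.083 g/mol.
Moles SiO2 per formula unit = 2 Si ÷ 1 = 2.0000.
SiO2 fraction = (2.0000 × 60.083) / 210.867 = 120.166/210.867 = 0.5699.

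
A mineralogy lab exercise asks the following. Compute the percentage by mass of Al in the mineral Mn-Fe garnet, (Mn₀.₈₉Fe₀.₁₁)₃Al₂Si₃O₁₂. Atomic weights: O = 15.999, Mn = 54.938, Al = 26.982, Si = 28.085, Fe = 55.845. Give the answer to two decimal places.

M((Mn₀.₈₉Fe₀.₁₁)₃Al₂Si₃O₁₂) = 495.320 g/mol.
Al contributes 2 × 26.982 = 53.964 g per mole.
53.964/495.320 = 0.1089 → 10.89%.

10.89 mass %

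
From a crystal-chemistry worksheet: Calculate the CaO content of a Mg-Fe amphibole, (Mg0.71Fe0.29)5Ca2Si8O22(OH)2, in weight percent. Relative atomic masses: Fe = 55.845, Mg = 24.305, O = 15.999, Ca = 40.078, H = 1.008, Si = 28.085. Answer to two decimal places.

M((Mg0.71Fe0.29)5Ca2Si8O22(OH)2) = 858.086 g/mol; M(CaO) = 56.077 g/mol.
Moles CaO per formula unit = 2 Ca ÷ 1 = 2.0000.
CaO fraction = (2.0000 × 56.077) / 858.086 = 112.154/858.086 = 0.1307.

13.07 wt%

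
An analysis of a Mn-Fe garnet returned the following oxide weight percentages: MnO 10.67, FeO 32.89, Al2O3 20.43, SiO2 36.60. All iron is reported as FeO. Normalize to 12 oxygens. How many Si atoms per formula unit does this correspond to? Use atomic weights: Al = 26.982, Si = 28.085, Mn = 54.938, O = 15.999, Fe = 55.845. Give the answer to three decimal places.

3.011 Si apfu

MnO: 10.67/70.937 = 0.15042 mol → 0.15042 mol Mn, 0.15042 mol O.
FeO: 32.89/71.844 = 0.45780 mol → 0.45780 mol Fe, 0.45780 mol O.
Al2O3: 20.43/101.961 = 0.20037 mol → 0.40074 mol Al, 0.60111 mol O.
SiO2: 36.60/60.083 = 0.60916 mol → 0.60916 mol Si, 1.21832 mol O.
Total oxygen = 2.42765 mol. Normalization factor = 12/2.42765 = 4.94305.
Si per 12 O = 0.60916 × 4.94305 = 3.011.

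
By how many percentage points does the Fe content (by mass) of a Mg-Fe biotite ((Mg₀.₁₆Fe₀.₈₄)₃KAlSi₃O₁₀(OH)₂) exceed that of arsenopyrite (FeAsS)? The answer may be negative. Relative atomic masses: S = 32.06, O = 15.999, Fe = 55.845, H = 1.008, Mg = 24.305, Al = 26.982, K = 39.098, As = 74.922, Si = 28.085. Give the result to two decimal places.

First mineral: 140.729 g Fe in 496.735 g formula = 28.33 wt% Fe.
Second mineral: 55.845 g Fe in 162.827 g formula = 34.30 wt% Fe.
28.33% − 34.30% gives a difference of -5.97 percentage points.

-5.97 percentage points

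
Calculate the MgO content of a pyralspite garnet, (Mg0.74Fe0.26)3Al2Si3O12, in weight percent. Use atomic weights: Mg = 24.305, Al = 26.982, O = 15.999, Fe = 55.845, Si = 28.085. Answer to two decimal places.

20.92 wt%

M((Mg0.74Fe0.26)3Al2Si3O12) = 427.723 g/mol; M(MgO) = 40.304 g/mol.
Moles MgO per formula unit = 2.22 Mg ÷ 1 = 2.2200.
MgO fraction = (2.2200 × 40.304) / 427.723 = 89.475/427.723 = 0.2092.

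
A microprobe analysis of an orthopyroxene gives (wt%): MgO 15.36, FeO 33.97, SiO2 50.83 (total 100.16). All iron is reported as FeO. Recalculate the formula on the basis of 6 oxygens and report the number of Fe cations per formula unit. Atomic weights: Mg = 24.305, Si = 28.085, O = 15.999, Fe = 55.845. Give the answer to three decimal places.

15.36 wt% MgO ÷ 40.304 g/mol = 0.38110 mol, giving 0.38110 Mg and 0.38110 O.
33.97 wt% FeO ÷ 71.844 g/mol = 0.47283 mol, giving 0.47283 Fe and 0.47283 O.
50.83 wt% SiO2 ÷ 60.083 g/mol = 0.84600 mol, giving 0.84600 Si and 1.69200 O.
Oxygen sums to 2.54593; scaling by 6/2.54593 = 2.35670 puts the formula on 6 O.
Fe: 0.47283 × 2.35670 = 1.114 atoms per formula unit.

1.114 Fe apfu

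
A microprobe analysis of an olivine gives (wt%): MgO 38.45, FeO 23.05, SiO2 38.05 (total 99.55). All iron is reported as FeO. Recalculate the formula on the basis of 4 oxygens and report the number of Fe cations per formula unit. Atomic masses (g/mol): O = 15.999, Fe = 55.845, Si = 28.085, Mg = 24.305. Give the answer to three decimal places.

MgO (M=40.304): mol = 0.95400; Mg = 0.95400, O = 0.95400.
FeO (M=71.844): mol = 0.32083; Fe = 0.32083, O = 0.32083.
SiO2 (M=60.083): mol = 0.63329; Si = 0.63329, O = 1.26658.
ΣO = 2.54141; factor = 4/ΣO = 1.57393.
Fe apfu = 0.32083 × 1.57393 = 0.505.

0.505 Fe apfu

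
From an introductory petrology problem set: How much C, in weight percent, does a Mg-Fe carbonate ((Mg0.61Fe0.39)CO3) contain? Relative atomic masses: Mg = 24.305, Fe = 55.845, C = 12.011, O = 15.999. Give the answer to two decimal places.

12.43 weight percent

M((Mg0.61Fe0.39)CO3) = 96.614 g/mol.
C contributes 1 × 12.011 = 12.011 g per mole.
12.011/96.614 = 0.1243 → 12.43%.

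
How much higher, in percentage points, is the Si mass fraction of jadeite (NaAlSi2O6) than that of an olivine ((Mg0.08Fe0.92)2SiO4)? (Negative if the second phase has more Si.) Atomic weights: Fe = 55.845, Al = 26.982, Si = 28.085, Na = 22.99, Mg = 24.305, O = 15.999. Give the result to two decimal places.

13.66 percentage points

First mineral: 56.170 g Si in 202.136 g formula = 27.79 wt% Si.
Second mineral: 28.085 g Si in 198.725 g formula = 14.13 wt% Si.
27.79% − 14.13% gives a difference of 13.66 percentage points.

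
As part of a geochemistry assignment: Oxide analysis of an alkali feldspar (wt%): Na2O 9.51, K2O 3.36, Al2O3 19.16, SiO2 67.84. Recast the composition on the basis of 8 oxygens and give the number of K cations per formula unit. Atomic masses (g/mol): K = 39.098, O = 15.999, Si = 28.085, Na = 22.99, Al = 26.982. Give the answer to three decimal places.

Na2O (M=61.979): mol = 0.15344; Na = 0.30688, O = 0.15344.
K2O (M=94.195): mol = 0.03567; K = 0.07134, O = 0.03567.
Al2O3 (M=101.961): mol = 0.18791; Al = 0.37582, O = 0.56373.
SiO2 (M=60.083): mol = 1.12910; Si = 1.12910, O = 2.25820.
ΣO = 3.01104; factor = 8/ΣO = 2.65689.
K apfu = 0.07134 × 2.65689 = 0.190.

0.190 K apfu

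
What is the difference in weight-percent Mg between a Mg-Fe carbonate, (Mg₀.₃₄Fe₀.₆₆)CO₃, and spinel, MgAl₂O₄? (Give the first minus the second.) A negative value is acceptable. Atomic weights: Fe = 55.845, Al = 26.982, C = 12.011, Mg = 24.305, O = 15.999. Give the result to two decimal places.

Mg in (Mg₀.₃₄Fe₀.₆₆)CO₃: molar mass 105.129 g/mol; 0.34×24.305 = 8.264 g → 7.86 wt%.
Mg in MgAl₂O₄: molar mass 142.265 g/mol; 1×24.305 = 24.305 g → 17.08 wt%.
Difference = 7.86 − 17.08 = -9.22 percentage points.

-9.22 percentage points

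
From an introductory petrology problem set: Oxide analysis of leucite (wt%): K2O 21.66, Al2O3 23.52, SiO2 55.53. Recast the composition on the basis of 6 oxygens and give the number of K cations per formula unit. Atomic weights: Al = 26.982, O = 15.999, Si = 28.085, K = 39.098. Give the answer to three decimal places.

0.996 K apfu

K2O: 21.66/94.195 = 0.22995 mol → 0.45990 mol K, 0.22995 mol O.
Al2O3: 23.52/101.961 = 0.23068 mol → 0.46136 mol Al, 0.69204 mol O.
SiO2: 55.53/60.083 = 0.92422 mol → 0.92422 mol Si, 1.84844 mol O.
Total oxygen = 2.77043 mol. Normalization factor = 6/2.77043 = 2.16573.
K per 6 O = 0.45990 × 2.16573 = 0.996.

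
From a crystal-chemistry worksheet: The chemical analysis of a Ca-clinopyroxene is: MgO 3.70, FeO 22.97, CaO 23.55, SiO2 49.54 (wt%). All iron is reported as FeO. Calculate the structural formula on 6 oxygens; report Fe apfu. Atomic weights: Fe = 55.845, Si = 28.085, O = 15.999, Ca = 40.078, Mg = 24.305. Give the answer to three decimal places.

0.773 Fe apfu

MgO: 3.70/40.304 = 0.09180 mol → 0.09180 mol Mg, 0.09180 mol O.
FeO: 22.97/71.844 = 0.31972 mol → 0.31972 mol Fe, 0.31972 mol O.
CaO: 23.55/56.077 = 0.41996 mol → 0.41996 mol Ca, 0.41996 mol O.
SiO2: 49.54/60.083 = 0.82453 mol → 0.82453 mol Si, 1.64906 mol O.
Total oxygen = 2.48054 mol. Normalization factor = 6/2.48054 = 2.41883.
Fe per 6 O = 0.31972 × 2.41883 = 0.773.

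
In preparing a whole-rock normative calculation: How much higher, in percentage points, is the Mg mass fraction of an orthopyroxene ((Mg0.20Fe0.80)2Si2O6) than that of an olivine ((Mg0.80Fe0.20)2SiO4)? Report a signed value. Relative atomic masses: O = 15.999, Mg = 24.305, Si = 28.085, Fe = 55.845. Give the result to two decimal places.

-21.50 percentage points

Mg in (Mg0.20Fe0.80)2Si2O6: molar mass 251.238 g/mol; 0.40×24.305 = 9.722 g → 3.87 wt%.
Mg in (Mg0.80Fe0.20)2SiO4: molar mass 153.307 g/mol; 1.60×24.305 = 38.888 g → 25.37 wt%.
Difference = 3.87 − 25.37 = -21.50 percentage points.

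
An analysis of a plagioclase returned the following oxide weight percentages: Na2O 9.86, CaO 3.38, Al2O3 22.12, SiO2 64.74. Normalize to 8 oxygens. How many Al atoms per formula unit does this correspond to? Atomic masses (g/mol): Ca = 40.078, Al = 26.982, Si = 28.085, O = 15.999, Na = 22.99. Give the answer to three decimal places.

1.147 Al apfu

Na2O: 9.86/61.979 = 0.15909 mol → 0.31818 mol Na, 0.15909 mol O.
CaO: 3.38/56.077 = 0.06027 mol → 0.06027 mol Ca, 0.06027 mol O.
Al2O3: 22.12/101.961 = 0.21695 mol → 0.43390 mol Al, 0.65085 mol O.
SiO2: 64.74/60.083 = 1.07751 mol → 1.07751 mol Si, 2.15502 mol O.
Total oxygen = 3.02523 mol. Normalization factor = 8/3.02523 = 2.64443.
Al per 8 O = 0.43390 × 2.64443 = 1.147.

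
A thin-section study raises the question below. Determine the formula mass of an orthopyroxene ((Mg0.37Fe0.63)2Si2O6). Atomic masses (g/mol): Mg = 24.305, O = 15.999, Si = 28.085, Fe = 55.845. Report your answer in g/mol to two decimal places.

240.51 g/mol

The formula mass is the sum 0.74×24.305 + 1.26×55.845 + 2×28.085 + 6×15.999.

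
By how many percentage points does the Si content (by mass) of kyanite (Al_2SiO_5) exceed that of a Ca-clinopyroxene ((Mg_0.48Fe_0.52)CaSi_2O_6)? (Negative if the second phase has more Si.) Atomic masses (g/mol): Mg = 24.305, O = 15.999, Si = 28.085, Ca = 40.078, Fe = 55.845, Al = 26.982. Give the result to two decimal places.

M(Al_2SiO_5) = 162.044 g/mol, so wt% Si = 28.085/162.044 × 100 = 17.33%.
M((Mg_0.48Fe_0.52)CaSi_2O_6) = 232.948 g/mol, so wt% Si = 56.170/232.948 × 100 = 24.11%.
17.33 − 24.11 = -6.78 pp.

-6.78 percentage points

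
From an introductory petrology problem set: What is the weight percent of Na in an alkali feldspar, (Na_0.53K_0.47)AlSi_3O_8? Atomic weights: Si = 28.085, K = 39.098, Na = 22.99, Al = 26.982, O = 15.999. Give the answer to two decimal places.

4.52 wt%

Molar mass of (Na_0.53K_0.47)AlSi_3O_8: 0.53·22.99 + 0.47·39.098 + 1·26.982 + 3·28.085 + 8·15.999 = 269.790 g/mol.
Mass of Na per formula unit: 0.53 × 22.99 = 12.185 g.
Weight fraction Na = 12.185 / 269.790 = 0.0452.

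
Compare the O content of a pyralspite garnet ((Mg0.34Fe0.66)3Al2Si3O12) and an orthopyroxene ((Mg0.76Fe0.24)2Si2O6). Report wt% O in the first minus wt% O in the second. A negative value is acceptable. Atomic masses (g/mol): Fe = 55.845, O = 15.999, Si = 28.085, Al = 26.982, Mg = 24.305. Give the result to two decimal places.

First mineral: 191.988 g O in 465.571 g formula = 41.24 wt% O.
Second mineral: 95.994 g O in 215.913 g formula = 44.46 wt% O.
41.24% − 44.46% gives a difference of -3.22 percentage points.

-3.22 percentage points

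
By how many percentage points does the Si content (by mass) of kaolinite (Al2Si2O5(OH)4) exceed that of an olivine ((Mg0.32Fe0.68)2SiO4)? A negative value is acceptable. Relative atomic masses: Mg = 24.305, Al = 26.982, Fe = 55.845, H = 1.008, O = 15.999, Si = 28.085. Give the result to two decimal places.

Si in Al2Si2O5(OH)4: molar mass 258.157 g/mol; 2×28.085 = 56.170 g → 21.76 wt%.
Si in (Mg0.32Fe0.68)2SiO4: molar mass 183.585 g/mol; 1×28.085 = 28.085 g → 15.30 wt%.
Difference = 21.76 − 15.30 = 6.46 percentage points.

6.46 percentage points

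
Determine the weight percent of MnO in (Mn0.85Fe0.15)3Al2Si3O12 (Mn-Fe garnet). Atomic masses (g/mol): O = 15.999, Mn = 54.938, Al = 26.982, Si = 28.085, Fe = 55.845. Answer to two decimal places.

Formula mass = 495.429 g/mol.
2.55 Mn → 2.5500 mol MnO per formula unit; M(MnO) = 70.937, so MnO mass = 180.889 g.
180.889/495.429 × 100 = 36.51 wt%.

36.51 wt%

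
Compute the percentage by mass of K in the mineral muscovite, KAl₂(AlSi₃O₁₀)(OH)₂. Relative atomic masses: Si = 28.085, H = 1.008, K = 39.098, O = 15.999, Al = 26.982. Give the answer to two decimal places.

9.82 weight percent

Molar mass of KAl₂(AlSi₃O₁₀)(OH)₂: 1×39.098 + 3×26.982 + 3×28.085 + 12×15.999 + 2×1.008 = 398.303 g/mol.
Mass of K per formula unit: 1 × 39.098 = 39.098 g.
Weight fraction K = 39.098 / 398.303 = 0.0982.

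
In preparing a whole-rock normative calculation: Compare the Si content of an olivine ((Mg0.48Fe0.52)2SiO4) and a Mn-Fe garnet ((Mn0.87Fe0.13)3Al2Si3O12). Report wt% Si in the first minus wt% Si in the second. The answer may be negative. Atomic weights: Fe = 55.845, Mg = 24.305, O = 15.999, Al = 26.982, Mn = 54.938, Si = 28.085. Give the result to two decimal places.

First mineral: 28.085 g Si in 173.493 g formula = 16.19 wt% Si.
Second mineral: 84.255 g Si in 495.375 g formula = 17.01 wt% Si.
16.19% − 17.01% gives a difference of -0.82 percentage points.

-0.82 percentage points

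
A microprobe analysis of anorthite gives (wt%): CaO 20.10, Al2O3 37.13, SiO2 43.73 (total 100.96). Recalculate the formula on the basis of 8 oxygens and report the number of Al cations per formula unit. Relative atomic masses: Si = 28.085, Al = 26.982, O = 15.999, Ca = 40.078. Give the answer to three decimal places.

2.005 Al apfu

20.10 wt% CaO ÷ 56.077 g/mol = 0.35844 mol, giving 0.35844 Ca and 0.35844 O.
37.13 wt% Al2O3 ÷ 101.961 g/mol = 0.36416 mol, giving 0.72832 Al and 1.09248 O.
43.73 wt% SiO2 ÷ 60.083 g/mol = 0.72783 mol, giving 0.72783 Si and 1.45566 O.
Oxygen sums to 2.90658; scaling by 8/2.90658 = 2.75238 puts the formula on 8 O.
Al: 0.72832 × 2.75238 = 2.005 atoms per formula unit.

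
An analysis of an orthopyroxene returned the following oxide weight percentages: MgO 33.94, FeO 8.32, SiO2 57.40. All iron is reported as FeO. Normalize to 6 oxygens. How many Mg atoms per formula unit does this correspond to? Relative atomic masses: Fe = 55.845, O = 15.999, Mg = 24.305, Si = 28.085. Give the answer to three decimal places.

MgO (M=40.304): mol = 0.84210; Mg = 0.84210, O = 0.84210.
FeO (M=71.844): mol = 0.11581; Fe = 0.11581, O = 0.11581.
SiO2 (M=60.083): mol = 0.95535; Si = 0.95535, O = 1.91070.
ΣO = 2.86861; factor = 6/ΣO = 2.09161.
Mg apfu = 0.84210 × 2.09161 = 1.761.

1.761 Mg apfu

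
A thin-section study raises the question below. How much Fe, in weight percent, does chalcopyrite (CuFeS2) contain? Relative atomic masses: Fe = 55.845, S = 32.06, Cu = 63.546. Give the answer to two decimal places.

Formula mass = 1×63.546 + 1×55.845 + 2×32.06 = 183.511 g/mol, of which 55.845 g is Fe.
So Fe makes up 55.845/183.511 = 0.3043 of the mass, i.e. 30.43%.

30.43 weight percent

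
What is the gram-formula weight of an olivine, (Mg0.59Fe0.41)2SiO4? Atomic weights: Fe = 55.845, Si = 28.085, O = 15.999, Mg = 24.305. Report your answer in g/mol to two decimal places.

166.55 g/mol

M = 1.18×24.305 + 0.82×55.845 + 1×28.085 + 4×15.999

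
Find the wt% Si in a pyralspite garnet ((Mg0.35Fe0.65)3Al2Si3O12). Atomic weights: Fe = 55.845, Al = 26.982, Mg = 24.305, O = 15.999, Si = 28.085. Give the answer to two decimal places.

18.13 mass %

Molar mass of (Mg0.35Fe0.65)3Al2Si3O12: 1.05·24.305 + 1.95·55.845 + 2·26.982 + 3·28.085 + 12·15.999 = 464.625 g/mol.
Mass of Si per formula unit: 3 × 28.085 = 84.255 g.
Weight fraction Si = 84.255 / 464.625 = 0.1813.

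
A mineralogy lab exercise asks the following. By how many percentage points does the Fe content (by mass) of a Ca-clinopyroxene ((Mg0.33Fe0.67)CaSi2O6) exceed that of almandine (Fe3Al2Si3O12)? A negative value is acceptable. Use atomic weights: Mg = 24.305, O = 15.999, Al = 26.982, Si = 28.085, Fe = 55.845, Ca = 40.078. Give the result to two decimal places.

-17.92 percentage points

First mineral: 37.416 g Fe in 237.679 g formula = 15.74 wt% Fe.
Second mineral: 167.535 g Fe in 497.742 g formula = 33.66 wt% Fe.
15.74% − 33.66% gives a difference of -17.92 percentage points.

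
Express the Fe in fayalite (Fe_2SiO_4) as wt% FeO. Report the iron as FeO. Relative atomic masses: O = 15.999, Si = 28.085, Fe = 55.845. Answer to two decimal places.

Molar mass of Fe_2SiO_4 = 2*55.845 + 1*28.085 + 4*15.999 = 203.771 g/mol.
Each formula unit contains 2 Fe, equivalent to 2/1 = 2.0000 mol FeO.
M(FeO) = 1×55.845 + 1×15.999 = 71.844 g/mol.
Mass of FeO per formula unit = 2.0000 × 71.844 = 143.688 g.
FeO wt% = 143.688 / 203.771 × 100 = 70.51%.

70.51 wt%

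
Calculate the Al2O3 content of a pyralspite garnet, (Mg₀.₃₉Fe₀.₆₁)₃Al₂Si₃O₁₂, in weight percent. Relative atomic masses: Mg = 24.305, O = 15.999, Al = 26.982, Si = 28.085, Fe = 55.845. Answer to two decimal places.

22.13 wt%

Molar mass of (Mg₀.₃₉Fe₀.₆₁)₃Al₂Si₃O₁₂ = 1.17*24.305 + 1.83*55.845 + 2*26.982 + 3*28.085 + 12*15.999 = 460.840 g/mol.
Each formula unit contains 2 Al, equivalent to 2/2 = 1.0000 mol Al2O3.
M(Al2O3) = 2×26.982 + 3×15.999 = 101.961 g/mol.
Mass of Al2O3 per formula unit = 1.0000 × 101.961 = 101.961 g.
Al2O3 wt% = 101.961 / 460.840 × 100 = 22.13%.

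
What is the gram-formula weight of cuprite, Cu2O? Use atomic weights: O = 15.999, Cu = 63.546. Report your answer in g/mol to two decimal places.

Cu: 2 × 63.546 = 127.0920
O: 1 × 15.999 = 15.9990
Summing the contributions gives the formula mass.

143.09 g/mol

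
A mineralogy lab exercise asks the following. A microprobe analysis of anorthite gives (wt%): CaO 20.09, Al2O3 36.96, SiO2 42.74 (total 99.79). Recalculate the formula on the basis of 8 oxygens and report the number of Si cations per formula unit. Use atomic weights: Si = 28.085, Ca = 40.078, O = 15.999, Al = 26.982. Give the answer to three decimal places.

CaO: 20.09/56.077 = 0.35826 mol → 0.35826 mol Ca, 0.35826 mol O.
Al2O3: 36.96/101.961 = 0.36249 mol → 0.72498 mol Al, 1.08747 mol O.
SiO2: 42.74/60.083 = 0.71135 mol → 0.71135 mol Si, 1.42270 mol O.
Total oxygen = 2.86843 mol. Normalization factor = 8/2.86843 = 2.78898.
Si per 8 O = 0.71135 × 2.78898 = 1.984.

1.984 Si apfu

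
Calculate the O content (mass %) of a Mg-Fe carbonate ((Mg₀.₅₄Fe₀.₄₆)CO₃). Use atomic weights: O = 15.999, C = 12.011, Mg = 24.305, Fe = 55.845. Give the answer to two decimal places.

Formula mass = 0.54*24.305 + 0.46*55.845 + 1*12.011 + 3*15.999 = 98.821 g/mol, of which 47.997 g is O.
So O makes up 47.997/98.821 = 0.4857 of the mass, i.e. 48.57%.

48.57 mass %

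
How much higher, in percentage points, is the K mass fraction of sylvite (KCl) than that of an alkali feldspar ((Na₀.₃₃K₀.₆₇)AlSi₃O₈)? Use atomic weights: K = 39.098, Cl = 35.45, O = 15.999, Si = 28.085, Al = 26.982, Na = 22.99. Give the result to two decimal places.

42.85 percentage points

M(KCl) = 74.548 g/mol, so wt% K = 39.098/74.548 × 100 = 52.45%.
M((Na₀.₃₃K₀.₆₇)AlSi₃O₈) = 273.011 g/mol, so wt% K = 26.196/273.011 × 100 = 9.60%.
52.45 − 9.60 = 42.85 pp.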